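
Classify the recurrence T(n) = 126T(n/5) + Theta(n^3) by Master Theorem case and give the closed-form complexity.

Master Theorem for T(n) = 126T(n/5) + O(n^3):

a = 126, b = 5, c = 3
log_b(a) = log_5(126) = 3.0050

Case 1: c = 3 < log_5(126) = 3.0050
T(n) = O(n^(log_5 126))

For T(n) = 126T(n/5) + O(n^3): log_5(126) = 3.0050. This is Case 1 of the Master Theorem (c < log_b(a), work dominated by leaves), giving O(n^(log_5 126)).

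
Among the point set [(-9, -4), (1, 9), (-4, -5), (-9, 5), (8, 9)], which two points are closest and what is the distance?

Computing all pairwise distances among 5 points:

d((-9, -4), (1, 9)) = 16.4012
d((-9, -4), (-4, -5)) = 5.099 <-- minimum
d((-9, -4), (-9, 5)) = 9.0
d((-9, -4), (8, 9)) = 21.4009
d((1, 9), (-4, -5)) = 14.8661
d((1, 9), (-9, 5)) = 10.7703
d((1, 9), (8, 9)) = 7.0
d((-4, -5), (-9, 5)) = 11.1803
d((-4, -5), (8, 9)) = 18.4391
d((-9, 5), (8, 9)) = 17.4642

Closest pair: (-9, -4) and (-4, -5) with distance 5.099

The closest pair is (-9, -4) and (-4, -5) with Euclidean distance 5.099. For 5 points, brute-force pairwise comparison is shown above. For large n, the divide-and-conquer algorithm (sort by x, recurse on halves, check the dividing strip) achieves O(n log n).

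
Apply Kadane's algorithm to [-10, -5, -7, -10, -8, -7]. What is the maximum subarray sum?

Using Kadane's algorithm on [-10, -5, -7, -10, -8, -7]:

Scanning through the array:
Position 1 (value -5): max_ending_here = -5, max_so_far = -5
Position 2 (value -7): max_ending_here = -7, max_so_far = -5
Position 3 (value -10): max_ending_here = -10, max_so_far = -5
Position 4 (value -8): max_ending_here = -8, max_so_far = -5
Position 5 (value -7): max_ending_here = -7, max_so_far = -5

Maximum subarray: [-5]
Maximum sum: -5

The maximum subarray is [-5] with sum -5. This subarray runs from index 1 to index 1.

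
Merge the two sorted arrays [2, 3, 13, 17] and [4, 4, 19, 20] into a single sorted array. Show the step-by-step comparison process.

Merging process:

Compare 2 vs 4: take 2 from left. Merged: [2]
Compare 3 vs 4: take 3 from left. Merged: [2, 3]
Compare 13 vs 4: take 4 from right. Merged: [2, 3, 4]
Compare 13 vs 4: take 4 from right. Merged: [2, 3, 4, 4]
Compare 13 vs 19: take 13 from left. Merged: [2, 3, 4, 4, 13]
Compare 17 vs 19: take 17 from left. Merged: [2, 3, 4, 4, 13, 17]
Append remaining from right: [19, 20]. Merged: [2, 3, 4, 4, 13, 17, 19, 20]

Final merged array: [2, 3, 4, 4, 13, 17, 19, 20]
Total comparisons: 6

The merged array is [2, 3, 4, 4, 13, 17, 19, 20], requiring 6 comparisons. The merge step runs in O(n) time where n is the total number of elements.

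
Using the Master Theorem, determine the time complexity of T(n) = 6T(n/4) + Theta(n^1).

Master Theorem for T(n) = 6T(n/4) + O(n^1):

a = 6, b = 4, c = 1
log_b(a) = log_4(6) = 1.2925

Case 1: c = 1 < log_4(6) = 1.2925
T(n) = O(n^(log_4 6))

For T(n) = 6T(n/4) + O(n^1): log_4(6) = 1.2925. This is Case 1 of the Master Theorem (c < log_b(a), work dominated by leaves), giving O(n^(log_4 6)).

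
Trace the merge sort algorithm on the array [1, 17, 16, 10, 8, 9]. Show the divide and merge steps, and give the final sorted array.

Merge sort trace:

Split: [1, 17, 16, 10, 8, 9] -> [1, 17, 16] and [10, 8, 9]
  Split: [1, 17, 16] -> [1] and [17, 16]
    Split: [17, 16] -> [17] and [16]
    Merge: [17] + [16] -> [16, 17]
  Merge: [1] + [16, 17] -> [1, 16, 17]
  Split: [10, 8, 9] -> [10] and [8, 9]
    Split: [8, 9] -> [8] and [9]
    Merge: [8] + [9] -> [8, 9]
  Merge: [10] + [8, 9] -> [8, 9, 10]
Merge: [1, 16, 17] + [8, 9, 10] -> [1, 8, 9, 10, 16, 17]

Final sorted array: [1, 8, 9, 10, 16, 17]

The merge sort proceeds by recursively splitting the array and merging sorted halves.
After all merges, the sorted array is [1, 8, 9, 10, 16, 17].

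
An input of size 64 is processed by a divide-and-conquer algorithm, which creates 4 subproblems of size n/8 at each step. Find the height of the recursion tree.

For divide and conquer with division factor 8:

Problem sizes at each level:
Level 0: 64
Level 1: 8
Level 2: 1

The root is level 0 and the size-1 base case is level 2 (the tree spans levels 0 through 2, i.e. 3 levels counting the root), so the depth is the number of divisions: log_8(64) = 2

The recursion tree depth is log_8(64) = 2. At each level, the problem size is divided by 8, so it takes 2 divisions to reduce to a base case of size 1. The algorithm makes 4 recursive calls at each level.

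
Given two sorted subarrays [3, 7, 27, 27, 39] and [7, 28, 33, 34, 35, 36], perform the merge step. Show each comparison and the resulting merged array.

Merging process:

Compare 3 vs 7: take 3 from left. Merged: [3]
Compare 7 vs 7: take 7 from left. Merged: [3, 7]
Compare 27 vs 7: take 7 from right. Merged: [3, 7, 7]
Compare 27 vs 28: take 27 from left. Merged: [3, 7, 7, 27]
Compare 27 vs 28: take 27 from left. Merged: [3, 7, 7, 27, 27]
Compare 39 vs 28: take 28 from right. Merged: [3, 7, 7, 27, 27, 28]
Compare 39 vs 33: take 33 from right. Merged: [3, 7, 7, 27, 27, 28, 33]
Compare 39 vs 34: take 34 from right. Merged: [3, 7, 7, 27, 27, 28, 33, 34]
Compare 39 vs 35: take 35 from right. Merged: [3, 7, 7, 27, 27, 28, 33, 34, 35]
Compare 39 vs 36: take 36 from right. Merged: [3, 7, 7, 27, 27, 28, 33, 34, 35, 36]
Append remaining from left: [39]. Merged: [3, 7, 7, 27, 27, 28, 33, 34, 35, 36, 39]

Final merged array: [3, 7, 7, 27, 27, 28, 33, 34, 35, 36, 39]
Total comparisons: 10

The merged array is [3, 7, 7, 27, 27, 28, 33, 34, 35, 36, 39], requiring 10 comparisons. The merge step runs in O(n) time where n is the total number of elements.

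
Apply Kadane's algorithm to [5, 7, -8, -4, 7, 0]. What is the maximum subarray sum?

Using Kadane's algorithm on [5, 7, -8, -4, 7, 0]:

Scanning through the array:
Position 1 (value 7): max_ending_here = 12, max_so_far = 12
Position 2 (value -8): max_ending_here = 4, max_so_far = 12
Position 3 (value -4): max_ending_here = 0, max_so_far = 12
Position 4 (value 7): max_ending_here = 7, max_so_far = 12
Position 5 (value 0): max_ending_here = 7, max_so_far = 12

Maximum subarray: [5, 7]
Maximum sum: 12

The maximum subarray is [5, 7] with sum 12. This subarray runs from index 0 to index 1.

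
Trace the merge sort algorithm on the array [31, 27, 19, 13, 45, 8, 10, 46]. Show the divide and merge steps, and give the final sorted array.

Merge sort trace:

Split: [31, 27, 19, 13, 45, 8, 10, 46] -> [31, 27, 19, 13] and [45, 8, 10, 46]
  Split: [31, 27, 19, 13] -> [31, 27] and [19, 13]
    Split: [31, 27] -> [31] and [27]
    Merge: [31] + [27] -> [27, 31]
    Split: [19, 13] -> [19] and [13]
    Merge: [19] + [13] -> [13, 19]
  Merge: [27, 31] + [13, 19] -> [13, 19, 27, 31]
  Split: [45, 8, 10, 46] -> [45, 8] and [10, 46]
    Split: [45, 8] -> [45] and [8]
    Merge: [45] + [8] -> [8, 45]
    Split: [10, 46] -> [10] and [46]
    Merge: [10] + [46] -> [10, 46]
  Merge: [8, 45] + [10, 46] -> [8, 10, 45, 46]
Merge: [13, 19, 27, 31] + [8, 10, 45, 46] -> [8, 10, 13, 19, 27, 31, 45, 46]

Final sorted array: [8, 10, 13, 19, 27, 31, 45, 46]

The merge sort proceeds by recursively splitting the array and merging sorted halves.
After all merges, the sorted array is [8, 10, 13, 19, 27, 31, 45, 46].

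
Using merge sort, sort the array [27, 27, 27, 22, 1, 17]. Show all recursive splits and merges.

Merge sort trace:

Split: [27, 27, 27, 22, 1, 17] -> [27, 27, 27] and [22, 1, 17]
  Split: [27, 27, 27] -> [27] and [27, 27]
    Split: [27, 27] -> [27] and [27]
    Merge: [27] + [27] -> [27, 27]
  Merge: [27] + [27, 27] -> [27, 27, 27]
  Split: [22, 1, 17] -> [22] and [1, 17]
    Split: [1, 17] -> [1] and [17]
    Merge: [1] + [17] -> [1, 17]
  Merge: [22] + [1, 17] -> [1, 17, 22]
Merge: [27, 27, 27] + [1, 17, 22] -> [1, 17, 22, 27, 27, 27]

Final sorted array: [1, 17, 22, 27, 27, 27]

The merge sort proceeds by recursively splitting the array and merging sorted halves.
After all merges, the sorted array is [1, 17, 22, 27, 27, 27].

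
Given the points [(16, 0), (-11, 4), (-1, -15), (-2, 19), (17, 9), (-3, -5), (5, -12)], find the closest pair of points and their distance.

Computing all pairwise distances among 7 points:

d((16, 0), (-11, 4)) = 27.2947
d((16, 0), (-1, -15)) = 22.6716
d((16, 0), (-2, 19)) = 26.1725
d((16, 0), (17, 9)) = 9.0554
d((16, 0), (-3, -5)) = 19.6469
d((16, 0), (5, -12)) = 16.2788
d((-11, 4), (-1, -15)) = 21.4709
d((-11, 4), (-2, 19)) = 17.4929
d((-11, 4), (17, 9)) = 28.4429
d((-11, 4), (-3, -5)) = 12.0416
d((-11, 4), (5, -12)) = 22.6274
d((-1, -15), (-2, 19)) = 34.0147
d((-1, -15), (17, 9)) = 30.0
d((-1, -15), (-3, -5)) = 10.198
d((-1, -15), (5, -12)) = 6.7082 <-- minimum
d((-2, 19), (17, 9)) = 21.4709
d((-2, 19), (-3, -5)) = 24.0208
d((-2, 19), (5, -12)) = 31.7805
d((17, 9), (-3, -5)) = 24.4131
d((17, 9), (5, -12)) = 24.1868
d((-3, -5), (5, -12)) = 10.6301

Closest pair: (-1, -15) and (5, -12) with distance 6.7082

The closest pair is (-1, -15) and (5, -12) with Euclidean distance 6.7082. For 7 points, brute-force pairwise comparison is shown above. For large n, the divide-and-conquer algorithm (sort by x, recurse on halves, check the dividing strip) achieves O(n log n).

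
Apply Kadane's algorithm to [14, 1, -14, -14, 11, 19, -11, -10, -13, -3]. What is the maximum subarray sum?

Using Kadane's algorithm on [14, 1, -14, -14, 11, 19, -11, -10, -13, -3]:

Scanning through the array:
Position 1 (value 1): max_ending_here = 15, max_so_far = 15
Position 2 (value -14): max_ending_here = 1, max_so_far = 15
Position 3 (value -14): max_ending_here = -13, max_so_far = 15
Position 4 (value 11): max_ending_here = 11, max_so_far = 15
Position 5 (value 19): max_ending_here = 30, max_so_far = 30
Position 6 (value -11): max_ending_here = 19, max_so_far = 30
Position 7 (value -10): max_ending_here = 9, max_so_far = 30
Position 8 (value -13): max_ending_here = -4, max_so_far = 30
Position 9 (value -3): max_ending_here = -3, max_so_far = 30

Maximum subarray: [11, 19]
Maximum sum: 30

The maximum subarray is [11, 19] with sum 30. This subarray runs from index 4 to index 5.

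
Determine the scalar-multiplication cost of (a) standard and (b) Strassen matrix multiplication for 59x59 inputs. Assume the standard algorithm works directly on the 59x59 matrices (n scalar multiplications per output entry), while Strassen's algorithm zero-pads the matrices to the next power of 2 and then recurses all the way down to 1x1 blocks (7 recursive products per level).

Matrix multiplication for 59x59 matrices:

Strassen's algorithm requires power-of-2 dimensions. Pad 59x59 to 64x64 (next power of 2).

Standard algorithm: 59^3 = 205379 multiplications
Strassen's algorithm: 7^(log2(64)) = 7^6 = 117649 multiplications
Savings: 205379 - 117649 = 87730 multiplications

Standard: 205379 multiplications (59^3). Strassen: 117649 multiplications (7^6, after padding to 64x64). Strassen reduces 8 recursive multiplications to 7 at each level.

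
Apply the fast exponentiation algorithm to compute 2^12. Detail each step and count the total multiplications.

Computing 2^12 by squaring (build up from 2^1; each line after the first costs one multiplication):

2^1 = 2
2^2 = (2^1)^2 = 2^2 = 4
2^3 = 2 * 2^2 = 2 * 4 = 8
2^6 = (2^3)^2 = 8^2 = 64
2^12 = (2^6)^2 = 64^2 = 4096

Result: 4096
Multiplications needed: 4 (4 lines after 2^1)

2^12 = 4096. Using exponentiation by squaring, this requires 4 multiplications. The key idea: if the exponent is even, square the half-power; if odd, multiply by the base once.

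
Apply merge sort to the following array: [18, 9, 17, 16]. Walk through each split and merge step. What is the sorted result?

Merge sort trace:

Split: [18, 9, 17, 16] -> [18, 9] and [17, 16]
  Split: [18, 9] -> [18] and [9]
  Merge: [18] + [9] -> [9, 18]
  Split: [17, 16] -> [17] and [16]
  Merge: [17] + [16] -> [16, 17]
Merge: [9, 18] + [16, 17] -> [9, 16, 17, 18]

Final sorted array: [9, 16, 17, 18]

The merge sort proceeds by recursively splitting the array and merging sorted halves.
After all merges, the sorted array is [9, 16, 17, 18].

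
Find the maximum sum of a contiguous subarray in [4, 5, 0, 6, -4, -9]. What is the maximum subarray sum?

Using Kadane's algorithm on [4, 5, 0, 6, -4, -9]:

Scanning through the array:
Position 1 (value 5): max_ending_here = 9, max_so_far = 9
Position 2 (value 0): max_ending_here = 9, max_so_far = 9
Position 3 (value 6): max_ending_here = 15, max_so_far = 15
Position 4 (value -4): max_ending_here = 11, max_so_far = 15
Position 5 (value -9): max_ending_here = 2, max_so_far = 15

Maximum subarray: [4, 5, 0, 6]
Maximum sum: 15

The maximum subarray is [4, 5, 0, 6] with sum 15. This subarray runs from index 0 to index 3.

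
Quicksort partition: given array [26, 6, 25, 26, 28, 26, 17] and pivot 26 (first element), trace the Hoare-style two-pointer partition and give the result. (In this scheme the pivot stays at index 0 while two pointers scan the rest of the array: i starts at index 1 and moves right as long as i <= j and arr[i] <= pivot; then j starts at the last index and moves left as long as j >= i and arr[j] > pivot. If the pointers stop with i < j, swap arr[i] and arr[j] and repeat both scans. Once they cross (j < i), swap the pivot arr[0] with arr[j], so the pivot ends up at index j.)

Hoare-style two-pointer partition with pivot = 26:

Initial array: [26, 6, 25, 26, 28, 26, 17]

Pointers start at i = 1, j = 6.
i stops at index 4 (arr[4]=28 > 26), j stops at index 6 (arr[6]=17 <= 26): swap arr[4] and arr[6], array becomes [26, 6, 25, 26, 17, 26, 28]
i ends at 6, j ends at 5: the pointers have crossed (j < i), so scanning stops.

Swap pivot arr[0] with arr[5] to place pivot at position 5: [26, 6, 25, 26, 17, 26, 28]
Pivot position: 5

After partitioning with pivot 26, the array becomes [26, 6, 25, 26, 17, 26, 28]. The pivot is placed at index 5. All elements to the left of the pivot are <= 26, and all elements to the right are > 26.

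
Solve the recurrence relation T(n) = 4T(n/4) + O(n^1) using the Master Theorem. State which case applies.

Master Theorem for T(n) = 4T(n/4) + O(n^1):

a = 4, b = 4, c = 1
log_b(a) = log_4(4) = 1.0000

Case 2: c = 1 = log_4(4) = 1.0000
T(n) = O(n^1 log n) = O(n log n)

For T(n) = 4T(n/4) + O(n^1): log_4(4) = 1.0000. This is Case 2 of the Master Theorem (c = log_b(a), equal work at all levels), giving O(n log n).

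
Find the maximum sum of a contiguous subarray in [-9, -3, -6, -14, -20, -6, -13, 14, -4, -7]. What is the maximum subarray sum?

Using Kadane's algorithm on [-9, -3, -6, -14, -20, -6, -13, 14, -4, -7]:

Scanning through the array:
Position 1 (value -3): max_ending_here = -3, max_so_far = -3
Position 2 (value -6): max_ending_here = -6, max_so_far = -3
Position 3 (value -14): max_ending_here = -14, max_so_far = -3
Position 4 (value -20): max_ending_here = -20, max_so_far = -3
Position 5 (value -6): max_ending_here = -6, max_so_far = -3
Position 6 (value -13): max_ending_here = -13, max_so_far = -3
Position 7 (value 14): max_ending_here = 14, max_so_far = 14
Position 8 (value -4): max_ending_here = 10, max_so_far = 14
Position 9 (value -7): max_ending_here = 3, max_so_far = 14

Maximum subarray: [14]
Maximum sum: 14

The maximum subarray is [14] with sum 14. This subarray runs from index 7 to index 7.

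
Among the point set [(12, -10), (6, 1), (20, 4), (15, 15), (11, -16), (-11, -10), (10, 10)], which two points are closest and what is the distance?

Computing all pairwise distances among 7 points:

d((12, -10), (6, 1)) = 12.53
d((12, -10), (20, 4)) = 16.1245
d((12, -10), (15, 15)) = 25.1794
d((12, -10), (11, -16)) = 6.0828 <-- minimum
d((12, -10), (-11, -10)) = 23.0
d((12, -10), (10, 10)) = 20.0998
d((6, 1), (20, 4)) = 14.3178
d((6, 1), (15, 15)) = 16.6433
d((6, 1), (11, -16)) = 17.72
d((6, 1), (-11, -10)) = 20.2485
d((6, 1), (10, 10)) = 9.8489
d((20, 4), (15, 15)) = 12.083
d((20, 4), (11, -16)) = 21.9317
d((20, 4), (-11, -10)) = 34.0147
d((20, 4), (10, 10)) = 11.6619
d((15, 15), (11, -16)) = 31.257
d((15, 15), (-11, -10)) = 36.0694
d((15, 15), (10, 10)) = 7.0711
d((11, -16), (-11, -10)) = 22.8035
d((11, -16), (10, 10)) = 26.0192
d((-11, -10), (10, 10)) = 29.0

Closest pair: (12, -10) and (11, -16) with distance 6.0828

The closest pair is (12, -10) and (11, -16) with Euclidean distance 6.0828. For 7 points, brute-force pairwise comparison is shown above. For large n, the divide-and-conquer algorithm (sort by x, recurse on halves, check the dividing strip) achieves O(n log n).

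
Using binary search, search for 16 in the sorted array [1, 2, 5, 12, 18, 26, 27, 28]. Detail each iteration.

Binary search for 16 in [1, 2, 5, 12, 18, 26, 27, 28]:

lo=0, hi=7, mid=3, arr[mid]=12 -> 12 < 16, search right half
lo=4, hi=7, mid=5, arr[mid]=26 -> 26 > 16, search left half
lo=4, hi=4, mid=4, arr[mid]=18 -> 18 > 16, search left half
lo=4 > hi=3, target 16 not found

Binary search determines that 16 is not in the array after 3 comparisons. The search space was exhausted without finding the target.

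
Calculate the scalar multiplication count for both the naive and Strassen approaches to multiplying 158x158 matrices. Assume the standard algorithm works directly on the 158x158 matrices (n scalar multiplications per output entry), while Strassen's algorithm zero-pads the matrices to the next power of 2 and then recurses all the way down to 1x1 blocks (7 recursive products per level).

Matrix multiplication for 158x158 matrices:

Strassen's algorithm requires power-of-2 dimensions. Pad 158x158 to 256x256 (next power of 2).

Standard algorithm: 158^3 = 3944312 multiplications
Strassen's algorithm: 7^(log2(256)) = 7^8 = 5764801 multiplications
Difference: 3944312 - 5764801 = -1820489 (Strassen uses MORE here due to padding overhead — for small or just-over-power-of-2 n, padding can outweigh the per-level savings)

Standard: 3944312 multiplications (158^3). Strassen: 5764801 multiplications (7^8, after padding to 256x256). Strassen reduces 8 recursive multiplications to 7 at each level.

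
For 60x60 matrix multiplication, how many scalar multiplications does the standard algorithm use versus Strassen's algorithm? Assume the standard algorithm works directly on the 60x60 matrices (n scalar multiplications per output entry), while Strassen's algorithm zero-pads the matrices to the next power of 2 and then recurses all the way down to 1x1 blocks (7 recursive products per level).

Matrix multiplication for 60x60 matrices:

Strassen's algorithm requires power-of-2 dimensions. Pad 60x60 to 64x64 (next power of 2).

Standard algorithm: 60^3 = 216000 multiplications
Strassen's algorithm: 7^(log2(64)) = 7^6 = 117649 multiplications
Savings: 216000 - 117649 = 98351 multiplications

Standard: 216000 multiplications (60^3). Strassen: 117649 multiplications (7^6, after padding to 64x64). Strassen reduces 8 recursive multiplications to 7 at each level.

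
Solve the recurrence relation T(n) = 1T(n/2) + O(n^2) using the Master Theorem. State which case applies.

Master Theorem for T(n) = 1T(n/2) + O(n^2):

a = 1, b = 2, c = 2
log_b(a) = log_2(1) = 0.0000

Case 3: c = 2 > log_2(1) = 0.0000
T(n) = O(n^2) = O(n^2)

For T(n) = 1T(n/2) + O(n^2): log_2(1) = 0.0000. This is Case 3 of the Master Theorem (c > log_b(a), work dominated by root), giving O(n^2).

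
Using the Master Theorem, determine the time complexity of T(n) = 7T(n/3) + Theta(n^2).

Master Theorem for T(n) = 7T(n/3) + O(n^2):

a = 7, b = 3, c = 2
log_b(a) = log_3(7) = 1.7712

Case 3: c = 2 > log_3(7) = 1.7712
T(n) = O(n^2) = O(n^2)

For T(n) = 7T(n/3) + O(n^2): log_3(7) = 1.7712. This is Case 3 of the Master Theorem (c > log_b(a), work dominated by root), giving O(n^2).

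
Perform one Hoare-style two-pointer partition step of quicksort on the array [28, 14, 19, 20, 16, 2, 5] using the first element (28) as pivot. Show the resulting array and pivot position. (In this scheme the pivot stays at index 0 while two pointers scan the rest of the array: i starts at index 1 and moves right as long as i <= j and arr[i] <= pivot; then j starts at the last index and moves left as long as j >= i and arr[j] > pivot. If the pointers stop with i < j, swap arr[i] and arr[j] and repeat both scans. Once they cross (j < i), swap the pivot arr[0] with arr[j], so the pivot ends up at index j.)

Hoare-style two-pointer partition with pivot = 28:

Initial array: [28, 14, 19, 20, 16, 2, 5]

Pointers start at i = 1, j = 6.
i ends at 7, j ends at 6: the pointers have crossed (j < i), so scanning stops.

Swap pivot arr[0] with arr[6] to place pivot at position 6: [5, 14, 19, 20, 16, 2, 28]
Pivot position: 6

After partitioning with pivot 28, the array becomes [5, 14, 19, 20, 16, 2, 28]. The pivot is placed at index 6. All elements to the left of the pivot are <= 28, and all elements to the right are > 28.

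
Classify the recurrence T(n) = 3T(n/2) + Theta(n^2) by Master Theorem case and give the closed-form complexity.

Master Theorem for T(n) = 3T(n/2) + O(n^2):

a = 3, b = 2, c = 2
log_b(a) = log_2(3) = 1.5850

Case 3: c = 2 > log_2(3) = 1.5850
T(n) = O(n^2) = O(n^2)

For T(n) = 3T(n/2) + O(n^2): log_2(3) = 1.5850. This is Case 3 of the Master Theorem (c > log_b(a), work dominated by root), giving O(n^2).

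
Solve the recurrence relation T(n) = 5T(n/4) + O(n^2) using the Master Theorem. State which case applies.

Master Theorem for T(n) = 5T(n/4) + O(n^2):

a = 5, b = 4, c = 2
log_b(a) = log_4(5) = 1.1610

Case 3: c = 2 > log_4(5) = 1.1610
T(n) = O(n^2) = O(n^2)

For T(n) = 5T(n/4) + O(n^2): log_4(5) = 1.1610. This is Case 3 of the Master Theorem (c > log_b(a), work dominated by root), giving O(n^2).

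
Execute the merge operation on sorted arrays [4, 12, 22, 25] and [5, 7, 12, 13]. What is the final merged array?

Merging process:

Compare 4 vs 5: take 4 from left. Merged: [4]
Compare 12 vs 5: take 5 from right. Merged: [4, 5]
Compare 12 vs 7: take 7 from right. Merged: [4, 5, 7]
Compare 12 vs 12: take 12 from left. Merged: [4, 5, 7, 12]
Compare 22 vs 12: take 12 from right. Merged: [4, 5, 7, 12, 12]
Compare 22 vs 13: take 13 from right. Merged: [4, 5, 7, 12, 12, 13]
Append remaining from left: [22, 25]. Merged: [4, 5, 7, 12, 12, 13, 22, 25]

Final merged array: [4, 5, 7, 12, 12, 13, 22, 25]
Total comparisons: 6

The merged array is [4, 5, 7, 12, 12, 13, 22, 25], requiring 6 comparisons. The merge step runs in O(n) time where n is the total number of elements.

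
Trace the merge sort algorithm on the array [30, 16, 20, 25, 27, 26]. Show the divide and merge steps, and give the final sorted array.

Merge sort trace:

Split: [30, 16, 20, 25, 27, 26] -> [30, 16, 20] and [25, 27, 26]
  Split: [30, 16, 20] -> [30] and [16, 20]
    Split: [16, 20] -> [16] and [20]
    Merge: [16] + [20] -> [16, 20]
  Merge: [30] + [16, 20] -> [16, 20, 30]
  Split: [25, 27, 26] -> [25] and [27, 26]
    Split: [27, 26] -> [27] and [26]
    Merge: [27] + [26] -> [26, 27]
  Merge: [25] + [26, 27] -> [25, 26, 27]
Merge: [16, 20, 30] + [25, 26, 27] -> [16, 20, 25, 26, 27, 30]

Final sorted array: [16, 20, 25, 26, 27, 30]

The merge sort proceeds by recursively splitting the array and merging sorted halves.
After all merges, the sorted array is [16, 20, 25, 26, 27, 30].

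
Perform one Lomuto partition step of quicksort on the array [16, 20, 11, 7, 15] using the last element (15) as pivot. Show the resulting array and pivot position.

Lomuto partition with pivot = 15:

Initial array: [16, 20, 11, 7, 15]

arr[0]=16 > 15: no swap
arr[1]=20 > 15: no swap
arr[2]=11 <= 15: swap with position 0, array becomes [11, 20, 16, 7, 15]
arr[3]=7 <= 15: swap with position 1, array becomes [11, 7, 16, 20, 15]

Place pivot at position 2: [11, 7, 15, 20, 16]
Pivot position: 2

After partitioning with pivot 15, the array becomes [11, 7, 15, 20, 16]. The pivot is placed at index 2. All elements to the left of the pivot are <= 15, and all elements to the right are > 15.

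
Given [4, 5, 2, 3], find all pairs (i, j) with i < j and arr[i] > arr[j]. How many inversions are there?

Finding inversions in [4, 5, 2, 3]:

(0, 2): arr[0]=4 > arr[2]=2
(0, 3): arr[0]=4 > arr[3]=3
(1, 2): arr[1]=5 > arr[2]=2
(1, 3): arr[1]=5 > arr[3]=3

Total inversions: 4

The array has 4 inversion(s): (0,2), (0,3), (1,2), (1,3). Each pair (i,j) satisfies i < j and arr[i] > arr[j].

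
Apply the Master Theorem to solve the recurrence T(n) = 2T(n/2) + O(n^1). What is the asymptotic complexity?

Master Theorem for T(n) = 2T(n/2) + O(n^1):

a = 2, b = 2, c = 1
log_b(a) = log_2(2) = 1.0000

Case 2: c = 1 = log_2(2) = 1.0000
T(n) = O(n^1 log n) = O(n log n)

For T(n) = 2T(n/2) + O(n^1): log_2(2) = 1.0000. This is Case 2 of the Master Theorem (c = log_b(a), equal work at all levels), giving O(n log n).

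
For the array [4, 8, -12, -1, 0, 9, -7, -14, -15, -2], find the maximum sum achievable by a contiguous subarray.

Using Kadane's algorithm on [4, 8, -12, -1, 0, 9, -7, -14, -15, -2]:

Scanning through the array:
Position 1 (value 8): max_ending_here = 12, max_so_far = 12
Position 2 (value -12): max_ending_here = 0, max_so_far = 12
Position 3 (value -1): max_ending_here = -1, max_so_far = 12
Position 4 (value 0): max_ending_here = 0, max_so_far = 12
Position 5 (value 9): max_ending_here = 9, max_so_far = 12
Position 6 (value -7): max_ending_here = 2, max_so_far = 12
Position 7 (value -14): max_ending_here = -12, max_so_far = 12
Position 8 (value -15): max_ending_here = -15, max_so_far = 12
Position 9 (value -2): max_ending_here = -2, max_so_far = 12

Maximum subarray: [4, 8]
Maximum sum: 12

The maximum subarray is [4, 8] with sum 12. This subarray runs from index 0 to index 1.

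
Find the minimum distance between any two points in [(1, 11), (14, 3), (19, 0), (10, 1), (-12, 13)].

Computing all pairwise distances among 5 points:

d((1, 11), (14, 3)) = 15.2643
d((1, 11), (19, 0)) = 21.095
d((1, 11), (10, 1)) = 13.4536
d((1, 11), (-12, 13)) = 13.1529
d((14, 3), (19, 0)) = 5.831
d((14, 3), (10, 1)) = 4.4721 <-- minimum
d((14, 3), (-12, 13)) = 27.8568
d((19, 0), (10, 1)) = 9.0554
d((19, 0), (-12, 13)) = 33.6155
d((10, 1), (-12, 13)) = 25.0599

Closest pair: (14, 3) and (10, 1) with distance 4.4721

The closest pair is (14, 3) and (10, 1) with Euclidean distance 4.4721. For 5 points, brute-force pairwise comparison is shown above. For large n, the divide-and-conquer algorithm (sort by x, recurse on halves, check the dividing strip) achieves O(n log n).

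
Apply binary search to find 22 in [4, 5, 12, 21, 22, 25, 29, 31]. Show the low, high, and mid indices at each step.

Binary search for 22 in [4, 5, 12, 21, 22, 25, 29, 31]:

lo=0, hi=7, mid=3, arr[mid]=21 -> 21 < 22, search right half
lo=4, hi=7, mid=5, arr[mid]=25 -> 25 > 22, search left half
lo=4, hi=4, mid=4, arr[mid]=22 -> Found target at index 4!

Binary search finds 22 at index 4 after 3 comparisons. The search repeatedly halves the search space by comparing with the middle element.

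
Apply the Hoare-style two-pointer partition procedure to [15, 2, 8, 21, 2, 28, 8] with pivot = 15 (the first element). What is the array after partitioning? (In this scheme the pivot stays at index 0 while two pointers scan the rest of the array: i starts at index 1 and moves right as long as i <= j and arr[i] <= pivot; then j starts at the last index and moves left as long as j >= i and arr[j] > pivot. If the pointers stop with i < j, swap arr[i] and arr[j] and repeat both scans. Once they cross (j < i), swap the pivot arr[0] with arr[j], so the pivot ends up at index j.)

Hoare-style two-pointer partition with pivot = 15:

Initial array: [15, 2, 8, 21, 2, 28, 8]

Pointers start at i = 1, j = 6.
i stops at index 3 (arr[3]=21 > 15), j stops at index 6 (arr[6]=8 <= 15): swap arr[3] and arr[6], array becomes [15, 2, 8, 8, 2, 28, 21]
i ends at 5, j ends at 4: the pointers have crossed (j < i), so scanning stops.

Swap pivot arr[0] with arr[4] to place pivot at position 4: [2, 2, 8, 8, 15, 28, 21]
Pivot position: 4

After partitioning with pivot 15, the array becomes [2, 2, 8, 8, 15, 28, 21]. The pivot is placed at index 4. All elements to the left of the pivot are <= 15, and all elements to the right are > 15.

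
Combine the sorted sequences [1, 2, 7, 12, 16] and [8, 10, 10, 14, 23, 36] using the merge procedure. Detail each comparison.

Merging process:

Compare 1 vs 8: take 1 from left. Merged: [1]
Compare 2 vs 8: take 2 from left. Merged: [1, 2]
Compare 7 vs 8: take 7 from left. Merged: [1, 2, 7]
Compare 12 vs 8: take 8 from right. Merged: [1, 2, 7, 8]
Compare 12 vs 10: take 10 from right. Merged: [1, 2, 7, 8, 10]
Compare 12 vs 10: take 10 from right. Merged: [1, 2, 7, 8, 10, 10]
Compare 12 vs 14: take 12 from left. Merged: [1, 2, 7, 8, 10, 10, 12]
Compare 16 vs 14: take 14 from right. Merged: [1, 2, 7, 8, 10, 10, 12, 14]
Compare 16 vs 23: take 16 from left. Merged: [1, 2, 7, 8, 10, 10, 12, 14, 16]
Append remaining from right: [23, 36]. Merged: [1, 2, 7, 8, 10, 10, 12, 14, 16, 23, 36]

Final merged array: [1, 2, 7, 8, 10, 10, 12, 14, 16, 23, 36]
Total comparisons: 9

The merged array is [1, 2, 7, 8, 10, 10, 12, 14, 16, 23, 36], requiring 9 comparisons. The merge step runs in O(n) time where n is the total number of elements.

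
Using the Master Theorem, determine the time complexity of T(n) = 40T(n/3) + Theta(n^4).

Master Theorem for T(n) = 40T(n/3) + O(n^4):

a = 40, b = 3, c = 4
log_b(a) = log_3(40) = 3.3578

Case 3: c = 4 > log_3(40) = 3.3578
T(n) = O(n^4) = O(n^4)

For T(n) = 40T(n/3) + O(n^4): log_3(40) = 3.3578. This is Case 3 of the Master Theorem (c > log_b(a), work dominated by root), giving O(n^4).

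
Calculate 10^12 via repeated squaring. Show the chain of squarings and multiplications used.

Computing 10^12 by squaring (build up from 10^1; each line after the first costs one multiplication):

10^1 = 10
10^2 = (10^1)^2 = 10^2 = 100
10^3 = 10 * 10^2 = 10 * 100 = 1000
10^6 = (10^3)^2 = 1000^2 = 1000000
10^12 = (10^6)^2 = 1000000^2 = 1000000000000

Result: 1000000000000
Multiplications needed: 4 (4 lines after 10^1)

10^12 = 1000000000000. Using exponentiation by squaring, this requires 4 multiplications. The key idea: if the exponent is even, square the half-power; if odd, multiply by the base once.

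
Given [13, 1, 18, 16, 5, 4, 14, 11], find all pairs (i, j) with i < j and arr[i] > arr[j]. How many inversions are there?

Finding inversions in [13, 1, 18, 16, 5, 4, 14, 11]:

(0, 1): arr[0]=13 > arr[1]=1
(0, 4): arr[0]=13 > arr[4]=5
(0, 5): arr[0]=13 > arr[5]=4
(0, 7): arr[0]=13 > arr[7]=11
(2, 3): arr[2]=18 > arr[3]=16
(2, 4): arr[2]=18 > arr[4]=5
(2, 5): arr[2]=18 > arr[5]=4
(2, 6): arr[2]=18 > arr[6]=14
(2, 7): arr[2]=18 > arr[7]=11
(3, 4): arr[3]=16 > arr[4]=5
(3, 5): arr[3]=16 > arr[5]=4
(3, 6): arr[3]=16 > arr[6]=14
(3, 7): arr[3]=16 > arr[7]=11
(4, 5): arr[4]=5 > arr[5]=4
(6, 7): arr[6]=14 > arr[7]=11

Total inversions: 15

The array has 15 inversion(s): (0,1), (0,4), (0,5), (0,7), (2,3), (2,4), (2,5), (2,6), (2,7), (3,4), (3,5), (3,6), (3,7), (4,5), (6,7). Each pair (i,j) satisfies i < j and arr[i] > arr[j].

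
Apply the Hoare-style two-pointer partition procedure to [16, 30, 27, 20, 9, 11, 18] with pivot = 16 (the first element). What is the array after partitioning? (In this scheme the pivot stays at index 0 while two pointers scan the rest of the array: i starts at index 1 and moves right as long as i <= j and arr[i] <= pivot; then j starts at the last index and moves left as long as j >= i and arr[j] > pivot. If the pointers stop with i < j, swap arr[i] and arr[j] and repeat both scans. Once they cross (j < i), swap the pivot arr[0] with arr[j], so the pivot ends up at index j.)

Hoare-style two-pointer partition with pivot = 16:

Initial array: [16, 30, 27, 20, 9, 11, 18]

Pointers start at i = 1, j = 6.
i stops at index 1 (arr[1]=30 > 16), j stops at index 5 (arr[5]=11 <= 16): swap arr[1] and arr[5], array becomes [16, 11, 27, 20, 9, 30, 18]
i stops at index 2 (arr[2]=27 > 16), j stops at index 4 (arr[4]=9 <= 16): swap arr[2] and arr[4], array becomes [16, 11, 9, 20, 27, 30, 18]
i ends at 3, j ends at 2: the pointers have crossed (j < i), so scanning stops.

Swap pivot arr[0] with arr[2] to place pivot at position 2: [9, 11, 16, 20, 27, 30, 18]
Pivot position: 2

After partitioning with pivot 16, the array becomes [9, 11, 16, 20, 27, 30, 18]. The pivot is placed at index 2. All elements to the left of the pivot are <= 16, and all elements to the right are > 16.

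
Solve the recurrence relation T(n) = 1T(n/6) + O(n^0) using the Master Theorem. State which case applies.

Master Theorem for T(n) = 1T(n/6) + O(n^0):

a = 1, b = 6, c = 0
log_b(a) = log_6(1) = 0.0000

Case 2: c = 0 = log_6(1) = 0.0000
T(n) = O(n^0 log n) = O(log n)

For T(n) = 1T(n/6) + O(n^0): log_6(1) = 0.0000. This is Case 2 of the Master Theorem (c = log_b(a), equal work at all levels), giving O(log n).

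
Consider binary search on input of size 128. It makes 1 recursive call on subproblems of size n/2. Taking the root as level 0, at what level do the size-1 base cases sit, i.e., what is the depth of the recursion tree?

For divide and conquer with division factor 2:

Problem sizes at each level:
Level 0: 128
Level 1: 64
Level 2: 32
Level 3: 16
Level 4: 8
Level 5: 4
Level 6: 2
Level 7: 1

The root is level 0 and the size-1 base case is level 7 (the tree spans levels 0 through 7, i.e. 8 levels counting the root), so the depth is the number of divisions: log_2(128) = 7

The recursion tree depth is log_2(128) = 7. At each level, the problem size is divided by 2, so it takes 7 divisions to reduce to a base case of size 1. The algorithm makes 1 recursive call at each level.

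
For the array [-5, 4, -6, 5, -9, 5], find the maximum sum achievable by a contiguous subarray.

Using Kadane's algorithm on [-5, 4, -6, 5, -9, 5]:

Scanning through the array:
Position 1 (value 4): max_ending_here = 4, max_so_far = 4
Position 2 (value -6): max_ending_here = -2, max_so_far = 4
Position 3 (value 5): max_ending_here = 5, max_so_far = 5
Position 4 (value -9): max_ending_here = -4, max_so_far = 5
Position 5 (value 5): max_ending_here = 5, max_so_far = 5

Maximum subarray: [5]
Maximum sum: 5

The maximum subarray is [5] with sum 5. This subarray runs from index 3 to index 3.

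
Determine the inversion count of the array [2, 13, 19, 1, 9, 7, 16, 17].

Finding inversions in [2, 13, 19, 1, 9, 7, 16, 17]:

(0, 3): arr[0]=2 > arr[3]=1
(1, 3): arr[1]=13 > arr[3]=1
(1, 4): arr[1]=13 > arr[4]=9
(1, 5): arr[1]=13 > arr[5]=7
(2, 3): arr[2]=19 > arr[3]=1
(2, 4): arr[2]=19 > arr[4]=9
(2, 5): arr[2]=19 > arr[5]=7
(2, 6): arr[2]=19 > arr[6]=16
(2, 7): arr[2]=19 > arr[7]=17
(4, 5): arr[4]=9 > arr[5]=7

Total inversions: 10

The array has 10 inversion(s): (0,3), (1,3), (1,4), (1,5), (2,3), (2,4), (2,5), (2,6), (2,7), (4,5). Each pair (i,j) satisfies i < j and arr[i] > arr[j].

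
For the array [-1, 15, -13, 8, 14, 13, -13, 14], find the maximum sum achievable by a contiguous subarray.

Using Kadane's algorithm on [-1, 15, -13, 8, 14, 13, -13, 14]:

Scanning through the array:
Position 1 (value 15): max_ending_here = 15, max_so_far = 15
Position 2 (value -13): max_ending_here = 2, max_so_far = 15
Position 3 (value 8): max_ending_here = 10, max_so_far = 15
Position 4 (value 14): max_ending_here = 24, max_so_far = 24
Position 5 (value 13): max_ending_here = 37, max_so_far = 37
Position 6 (value -13): max_ending_here = 24, max_so_far = 37
Position 7 (value 14): max_ending_here = 38, max_so_far = 38

Maximum subarray: [15, -13, 8, 14, 13, -13, 14]
Maximum sum: 38

The maximum subarray is [15, -13, 8, 14, 13, -13, 14] with sum 38. This subarray runs from index 1 to index 7.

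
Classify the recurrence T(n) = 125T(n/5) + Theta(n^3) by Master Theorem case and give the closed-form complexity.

Master Theorem for T(n) = 125T(n/5) + O(n^3):

a = 125, b = 5, c = 3
log_b(a) = log_5(125) = 3.0000

Case 2: c = 3 = log_5(125) = 3.0000
T(n) = O(n^3 log n) = O(n^3 log n)

For T(n) = 125T(n/5) + O(n^3): log_5(125) = 3.0000. This is Case 2 of the Master Theorem (c = log_b(a), equal work at all levels), giving O(n^3 log n).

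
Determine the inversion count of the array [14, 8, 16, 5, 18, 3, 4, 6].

Finding inversions in [14, 8, 16, 5, 18, 3, 4, 6]:

(0, 1): arr[0]=14 > arr[1]=8
(0, 3): arr[0]=14 > arr[3]=5
(0, 5): arr[0]=14 > arr[5]=3
(0, 6): arr[0]=14 > arr[6]=4
(0, 7): arr[0]=14 > arr[7]=6
(1, 3): arr[1]=8 > arr[3]=5
(1, 5): arr[1]=8 > arr[5]=3
(1, 6): arr[1]=8 > arr[6]=4
(1, 7): arr[1]=8 > arr[7]=6
(2, 3): arr[2]=16 > arr[3]=5
(2, 5): arr[2]=16 > arr[5]=3
(2, 6): arr[2]=16 > arr[6]=4
(2, 7): arr[2]=16 > arr[7]=6
(3, 5): arr[3]=5 > arr[5]=3
(3, 6): arr[3]=5 > arr[6]=4
(4, 5): arr[4]=18 > arr[5]=3
(4, 6): arr[4]=18 > arr[6]=4
(4, 7): arr[4]=18 > arr[7]=6

Total inversions: 18

The array has 18 inversion(s): (0,1), (0,3), (0,5), (0,6), (0,7), (1,3), (1,5), (1,6), (1,7), (2,3), (2,5), (2,6), (2,7), (3,5), (3,6), (4,5), (4,6), (4,7). Each pair (i,j) satisfies i < j and arr[i] > arr[j].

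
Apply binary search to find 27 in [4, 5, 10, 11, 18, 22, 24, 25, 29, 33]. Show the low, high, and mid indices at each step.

Binary search for 27 in [4, 5, 10, 11, 18, 22, 24, 25, 29, 33]:

lo=0, hi=9, mid=4, arr[mid]=18 -> 18 < 27, search right half
lo=5, hi=9, mid=7, arr[mid]=25 -> 25 < 27, search right half
lo=8, hi=9, mid=8, arr[mid]=29 -> 29 > 27, search left half
lo=8 > hi=7, target 27 not found

Binary search determines that 27 is not in the array after 3 comparisons. The search space was exhausted without finding the target.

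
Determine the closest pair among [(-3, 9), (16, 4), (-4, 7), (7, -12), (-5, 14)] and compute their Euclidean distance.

Computing all pairwise distances among 5 points:

d((-3, 9), (16, 4)) = 19.6469
d((-3, 9), (-4, 7)) = 2.2361 <-- minimum
d((-3, 9), (7, -12)) = 23.2594
d((-3, 9), (-5, 14)) = 5.3852
d((16, 4), (-4, 7)) = 20.2237
d((16, 4), (7, -12)) = 18.3576
d((16, 4), (-5, 14)) = 23.2594
d((-4, 7), (7, -12)) = 21.9545
d((-4, 7), (-5, 14)) = 7.0711
d((7, -12), (-5, 14)) = 28.6356

Closest pair: (-3, 9) and (-4, 7) with distance 2.2361

The closest pair is (-3, 9) and (-4, 7) with Euclidean distance 2.2361. For 5 points, brute-force pairwise comparison is shown above. For large n, the divide-and-conquer algorithm (sort by x, recurse on halves, check the dividing strip) achieves O(n log n).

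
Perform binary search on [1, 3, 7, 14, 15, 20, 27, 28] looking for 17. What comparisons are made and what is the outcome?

Binary search for 17 in [1, 3, 7, 14, 15, 20, 27, 28]:

lo=0, hi=7, mid=3, arr[mid]=14 -> 14 < 17, search right half
lo=4, hi=7, mid=5, arr[mid]=20 -> 20 > 17, search left half
lo=4, hi=4, mid=4, arr[mid]=15 -> 15 < 17, search right half
lo=5 > hi=4, target 17 not found

Binary search determines that 17 is not in the array after 3 comparisons. The search space was exhausted without finding the target.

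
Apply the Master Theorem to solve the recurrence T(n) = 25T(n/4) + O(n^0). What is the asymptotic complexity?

Master Theorem for T(n) = 25T(n/4) + O(n^0):

a = 25, b = 4, c = 0
log_b(a) = log_4(25) = 2.3219

Case 1: c = 0 < log_4(25) = 2.3219
T(n) = O(n^(log_4 25))

For T(n) = 25T(n/4) + O(n^0): log_4(25) = 2.3219. This is Case 1 of the Master Theorem (c < log_b(a), work dominated by leaves), giving O(n^(log_4 25)).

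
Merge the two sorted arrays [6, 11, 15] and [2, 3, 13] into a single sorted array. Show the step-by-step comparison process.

Merging process:

Compare 6 vs 2: take 2 from right. Merged: [2]
Compare 6 vs 3: take 3 from right. Merged: [2, 3]
Compare 6 vs 13: take 6 from left. Merged: [2, 3, 6]
Compare 11 vs 13: take 11 from left. Merged: [2, 3, 6, 11]
Compare 15 vs 13: take 13 from right. Merged: [2, 3, 6, 11, 13]
Append remaining from left: [15]. Merged: [2, 3, 6, 11, 13, 15]

Final merged array: [2, 3, 6, 11, 13, 15]
Total comparisons: 5

The merged array is [2, 3, 6, 11, 13, 15], requiring 5 comparisons. The merge step runs in O(n) time where n is the total number of elements.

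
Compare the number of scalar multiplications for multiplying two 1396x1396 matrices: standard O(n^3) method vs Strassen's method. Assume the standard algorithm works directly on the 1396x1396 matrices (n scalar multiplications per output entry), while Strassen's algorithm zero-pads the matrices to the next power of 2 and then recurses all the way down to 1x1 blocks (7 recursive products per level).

Matrix multiplication for 1396x1396 matrices:

Strassen's algorithm requires power-of-2 dimensions. Pad 1396x1396 to 2048x2048 (next power of 2).

Standard algorithm: 1396^3 = 2720547136 multiplications
Strassen's algorithm: 7^(log2(2048)) = 7^11 = 1977326743 multiplications
Savings: 2720547136 - 1977326743 = 743220393 multiplications

Standard: 2720547136 multiplications (1396^3). Strassen: 1977326743 multiplications (7^11, after padding to 2048x2048). Strassen reduces 8 recursive multiplications to 7 at each level.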